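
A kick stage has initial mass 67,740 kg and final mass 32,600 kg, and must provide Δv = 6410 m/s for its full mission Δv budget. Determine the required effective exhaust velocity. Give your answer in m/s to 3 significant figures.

ln(m₀/m_f) = ln(67740/32600) = ln(2.078) = 0.7314.
From the ideal rocket equation, v_e = Δv / ln(m₀/m_f) = 6410 / 0.7314 = 8764.4 m/s.

v_e ≈ 8760 m/s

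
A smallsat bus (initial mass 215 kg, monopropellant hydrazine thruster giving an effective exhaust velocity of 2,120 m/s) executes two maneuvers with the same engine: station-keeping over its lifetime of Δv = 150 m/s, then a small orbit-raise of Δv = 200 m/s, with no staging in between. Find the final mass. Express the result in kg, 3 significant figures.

After the first burn: m = 215 × exp(−150/2120.0) = 215 × 0.93169 = 200.313 kg.
After the second burn: m = 200.313 × exp(−200/2120.0) = 200.313 × 0.90997 = 182.279 kg.

final mass ≈ 182 kg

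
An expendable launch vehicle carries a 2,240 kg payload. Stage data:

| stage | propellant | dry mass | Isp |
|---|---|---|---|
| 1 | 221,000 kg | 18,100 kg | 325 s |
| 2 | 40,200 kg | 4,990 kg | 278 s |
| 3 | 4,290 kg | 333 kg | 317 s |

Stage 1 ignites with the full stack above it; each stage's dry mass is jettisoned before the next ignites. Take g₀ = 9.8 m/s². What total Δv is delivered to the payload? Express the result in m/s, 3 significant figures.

Δv ≈ 11600 m/s

Ignition mass of stage 1 = 221,000+18,100 + 40,200+4,990 + 4,290+333 + 2,240 = 291,153 kg.
Stage 1: m₀ = 291,153 kg, m_f = 291,153 − 221,000 = 70,153 kg; Δv = 325×9.8×ln(4.15) = 3185.0×1.4232 ≈ 4533 m/s.
Stage 2: m₀ = 52,053 kg, m_f = 52,053 − 40,200 = 11,853 kg; Δv = 278×9.8×ln(4.392) = 2724.4×1.4797 ≈ 4031 m/s.
Stage 3: m₀ = 6,863 kg, m_f = 6,863 − 4,290 = 2,573 kg; Δv = 317×9.8×ln(2.667) = 3106.6×0.9811 ≈ 3048 m/s.
Total Δv = 4533 + 4031 + 3048 = 11612 m/s.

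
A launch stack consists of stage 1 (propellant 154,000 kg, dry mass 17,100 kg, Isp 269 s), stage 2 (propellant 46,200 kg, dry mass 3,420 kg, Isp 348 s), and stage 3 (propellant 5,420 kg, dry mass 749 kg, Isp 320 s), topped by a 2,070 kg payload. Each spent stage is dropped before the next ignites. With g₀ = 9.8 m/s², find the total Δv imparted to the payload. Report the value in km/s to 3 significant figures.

Δv ≈ 11.8 km/s

Ignition mass of stage 1 = 154,000+17,100 + 46,200+3,420 + 5,420+749 + 2,070 = 228,959 kg.
Stage 1: m₀ = 228,959 kg, m_f = 228,959 − 154,000 = 74,959 kg; Δv = 269×9.8×ln(3.054) = 2636.2×1.1166 ≈ 2944 m/s.
Stage 2: m₀ = 57,859 kg, m_f = 57,859 − 46,200 = 11,659 kg; Δv = 348×9.8×ln(4.963) = 3410.4×1.6019 ≈ 5463 m/s.
Stage 3: m₀ = 8,239 kg, m_f = 8,239 − 5,420 = 2,819 kg; Δv = 320×9.8×ln(2.923) = 3136.0×1.0725 ≈ 3363 m/s.
Total Δv = 2944 + 5463 + 3363 = 11770 m/s.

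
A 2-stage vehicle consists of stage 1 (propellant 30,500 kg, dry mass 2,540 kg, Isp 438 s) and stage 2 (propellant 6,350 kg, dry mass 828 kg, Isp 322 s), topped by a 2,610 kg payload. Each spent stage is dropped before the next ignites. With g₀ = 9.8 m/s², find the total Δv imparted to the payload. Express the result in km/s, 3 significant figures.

Ignition mass of stage 1 = 30,500+2,540 + 6,350+828 + 2,610 = 42,828 kg.
Stage 1: m₀ = 42,828 kg, m_f = 42,828 − 30,500 = 12,328 kg; Δv = 438×9.8×ln(3.474) = 4292.4×1.2453 ≈ 5345 m/s.
Stage 2: m₀ = 9,788 kg, m_f = 9,788 − 6,350 = 3,438 kg; Δv = 322×9.8×ln(2.847) = 3155.6×1.0463 ≈ 3302 m/s.
Total Δv = 5345 + 3302 = 8647 m/s.

Δv ≈ 8.65 km/s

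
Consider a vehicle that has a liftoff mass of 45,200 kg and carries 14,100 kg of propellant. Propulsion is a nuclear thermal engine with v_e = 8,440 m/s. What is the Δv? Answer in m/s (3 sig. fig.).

Δv ≈ 3160 m/s

m_f = m₀ − m_prop = 45,200 − 14,100 = 31,100 kg.
Δv = v_e · ln(m₀/m_f) = 8440.0 × ln(1.453) = 8440.0 × 0.3739 ≈ 3155.6 m/s.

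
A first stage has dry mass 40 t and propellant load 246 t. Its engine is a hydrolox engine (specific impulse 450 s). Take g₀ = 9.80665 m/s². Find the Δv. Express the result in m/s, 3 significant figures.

v_e = Isp · g₀ = 450 × 9.80665 = 4413.0 m/s.
m₀ = m_dry + m_prop = 40 + 246 = 286 t.
Δv = v_e · ln(m₀/m_f) = 4413.0 × ln(7.15) = 4413.0 × 1.9671 ≈ 8680.9 m/s.

Δv ≈ 8680 m/s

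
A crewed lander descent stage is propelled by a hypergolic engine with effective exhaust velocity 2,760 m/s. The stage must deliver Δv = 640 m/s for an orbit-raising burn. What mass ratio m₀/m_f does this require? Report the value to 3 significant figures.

Rocket equation: m₀/m_f = exp(Δv / v_e) = exp(640 / 2760.0) = exp(0.2319) = 1.2610.

mass ratio ≈ 1.26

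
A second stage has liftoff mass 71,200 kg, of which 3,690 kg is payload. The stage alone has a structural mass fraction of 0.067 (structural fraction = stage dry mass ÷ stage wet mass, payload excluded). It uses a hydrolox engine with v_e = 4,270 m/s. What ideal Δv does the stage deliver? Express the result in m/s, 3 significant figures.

Δv ≈ 9220 m/s

Stage wet mass = m₀ − payload = 71,200 − 3,690 = 67,510 kg.
Stage dry mass = ε × stage wet mass = 0.067 × 67,510 = 4,523.17 kg.
Burnout mass m_f = stage dry + payload = 4,523.17 + 3,690 = 8,213.17 kg.
Δv = v_e · ln(71,200/8,213.17) = 4270.0 × ln(8.669) = 4270.0 × 2.1598 ≈ 9222 m/s.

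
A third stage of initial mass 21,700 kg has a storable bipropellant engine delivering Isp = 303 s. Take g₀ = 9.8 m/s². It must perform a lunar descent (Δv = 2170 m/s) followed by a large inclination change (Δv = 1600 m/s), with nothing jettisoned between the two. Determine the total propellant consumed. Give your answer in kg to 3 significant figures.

total propellant consumed ≈ 15600 kg

v_e = Isp · g₀ = 303 × 9.8 = 2969.4 m/s.
After the first burn: m = 21700 × exp(−2170/2969.4) = 21700 × 0.48153 = 10,449.2 kg.
After the second burn: m = 10,449.2 × exp(−1600/2969.4) = 10,449.2 × 0.58343 = 6,096.38 kg.
Total propellant = m₀ − m_final = 21700 − 6,096.38 = 15,603.62 kg.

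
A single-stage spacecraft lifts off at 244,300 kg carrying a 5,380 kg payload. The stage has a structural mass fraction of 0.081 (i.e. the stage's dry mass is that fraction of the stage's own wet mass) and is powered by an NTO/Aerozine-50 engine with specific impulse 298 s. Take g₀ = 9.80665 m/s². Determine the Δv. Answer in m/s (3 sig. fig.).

Stage wet mass = m₀ − payload = 244,300 − 5,380 = 238,920 kg.
Stage dry mass = ε × stage wet mass = 0.081 × 238,920 = 19,352.5 kg.
Burnout mass m_f = stage dry + payload = 19,352.5 + 5,380 = 24,732.5 kg.
v_e = Isp · g₀ = 298 × 9.80665 = 2922.4 m/s.
Rocket equation: Δv = v_e · ln(244,300/24,732.5) = 2922.4 × ln(9.878) = 2922.4 × 2.2903 ≈ 6693 m/s.

Δv ≈ 6690 m/s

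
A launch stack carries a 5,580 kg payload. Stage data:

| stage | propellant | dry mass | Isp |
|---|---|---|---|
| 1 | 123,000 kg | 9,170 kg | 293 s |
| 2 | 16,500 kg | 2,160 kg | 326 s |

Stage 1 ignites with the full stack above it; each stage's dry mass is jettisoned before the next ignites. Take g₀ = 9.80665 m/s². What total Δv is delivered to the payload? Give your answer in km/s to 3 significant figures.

Δv ≈ 8.09 km/s

Ignition mass of stage 1 = 123,000+9,170 + 16,500+2,160 + 5,580 = 156,410 kg.
Stage 1: m₀ = 156,410 kg, m_f = 156,410 − 123,000 = 33,410 kg; Δv = 293×9.80665×ln(4.682) = 2873.3×1.5436 ≈ 4435 m/s.
Stage 2: m₀ = 24,240 kg, m_f = 24,240 − 16,500 = 7,740 kg; Δv = 326×9.80665×ln(3.132) = 3197.0×1.1416 ≈ 3650 m/s.
Total Δv = 4435 + 3650 = 8085 m/s.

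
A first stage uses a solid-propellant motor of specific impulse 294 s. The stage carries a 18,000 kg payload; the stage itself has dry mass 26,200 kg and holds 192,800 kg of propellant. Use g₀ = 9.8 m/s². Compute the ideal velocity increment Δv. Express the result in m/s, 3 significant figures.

v_e = Isp · g₀ = 294 × 9.8 = 2881.2 m/s.
m₀ = payload + dry + propellant = 18,000 + 26,200 + 192,800 = 237,000 kg.
m_f = payload + dry = 18,000 + 26,200 = 44,200 kg.
From the ideal rocket equation, Δv = v_e · ln(m₀/m_f) = 2881.2 × ln(5.362) = 2881.2 × 1.6793 ≈ 4838.5 m/s.

Δv ≈ 4840 m/s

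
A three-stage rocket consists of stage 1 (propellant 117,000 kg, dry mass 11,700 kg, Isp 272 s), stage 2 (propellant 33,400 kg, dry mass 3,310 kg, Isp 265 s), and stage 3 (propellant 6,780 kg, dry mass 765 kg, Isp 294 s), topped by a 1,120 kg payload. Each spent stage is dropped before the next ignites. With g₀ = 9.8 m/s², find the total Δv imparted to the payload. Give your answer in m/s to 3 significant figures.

Δv ≈ 10800 m/s

Ignition mass of stage 1 = 117,000+11,700 + 33,400+3,310 + 6,780+765 + 1,120 = 174,075 kg.
Stage 1: m₀ = 174,075 kg, m_f = 174,075 − 117,000 = 57,075 kg; Δv = 272×9.8×ln(3.05) = 2665.6×1.1151 ≈ 2972 m/s.
Stage 2: m₀ = 45,375 kg, m_f = 45,375 − 33,400 = 11,975 kg; Δv = 265×9.8×ln(3.789) = 2597.0×1.3321 ≈ 3460 m/s.
Stage 3: m₀ = 8,665 kg, m_f = 8,665 − 6,780 = 1,885 kg; Δv = 294×9.8×ln(4.597) = 2881.2×1.5254 ≈ 4395 m/s.
Total Δv = 2972 + 3460 + 4395 = 10827 m/s.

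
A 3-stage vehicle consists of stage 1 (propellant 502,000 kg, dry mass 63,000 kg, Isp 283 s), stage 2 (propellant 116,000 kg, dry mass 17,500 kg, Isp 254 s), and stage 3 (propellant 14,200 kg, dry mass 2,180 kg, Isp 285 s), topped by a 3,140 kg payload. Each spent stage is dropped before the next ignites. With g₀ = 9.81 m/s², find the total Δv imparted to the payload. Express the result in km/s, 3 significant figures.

Ignition mass of stage 1 = 502,000+63,000 + 116,000+17,500 + 14,200+2,180 + 3,140 = 718,020 kg.
Stage 1: m₀ = 718,020 kg, m_f = 718,020 − 502,000 = 216,020 kg; Δv = 283×9.81×ln(3.324) = 2776.2×1.2011 ≈ 3335 m/s.
Stage 2: m₀ = 153,020 kg, m_f = 153,020 − 116,000 = 37,020 kg; Δv = 254×9.81×ln(4.133) = 2491.7×1.4191 ≈ 3536 m/s.
Stage 3: m₀ = 19,520 kg, m_f = 19,520 − 14,200 = 5,320 kg; Δv = 285×9.81×ln(3.669) = 2795.9×1.3000 ≈ 3635 m/s.
Total Δv = 3335 + 3536 + 3635 = 10506 m/s.

Δv ≈ 10.5 km/s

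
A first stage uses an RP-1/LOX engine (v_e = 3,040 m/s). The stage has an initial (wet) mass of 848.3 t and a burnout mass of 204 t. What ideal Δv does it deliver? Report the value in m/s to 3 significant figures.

Δv = v_e · ln(m₀/m_f) = 3040.0 × ln(4.158) = 3040.0 × 1.4251 ≈ 4332.3 m/s.

Δv ≈ 4330 m/s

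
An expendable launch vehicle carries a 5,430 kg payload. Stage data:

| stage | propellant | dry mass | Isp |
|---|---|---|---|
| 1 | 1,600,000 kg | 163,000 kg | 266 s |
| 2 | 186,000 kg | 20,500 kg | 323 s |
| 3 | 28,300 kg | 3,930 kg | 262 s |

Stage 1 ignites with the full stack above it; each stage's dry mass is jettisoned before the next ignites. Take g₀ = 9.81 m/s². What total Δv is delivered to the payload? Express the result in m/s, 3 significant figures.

Ignition mass of stage 1 = 1,600,000+163,000 + 186,000+20,500 + 28,300+3,930 + 5,430 = 2,007,160 kg.
Stage 1: m₀ = 2,007,160 kg, m_f = 2,007,160 − 1,600,000 = 407,160 kg; Δv = 266×9.81×ln(4.93) = 2609.5×1.5953 ≈ 4163 m/s.
Stage 2: m₀ = 244,160 kg, m_f = 244,160 − 186,000 = 58,160 kg; Δv = 323×9.81×ln(4.198) = 3168.6×1.4346 ≈ 4546 m/s.
Stage 3: m₀ = 37,660 kg, m_f = 37,660 − 28,300 = 9,360 kg; Δv = 262×9.81×ln(4.024) = 2570.2×1.3922 ≈ 3578 m/s.
Total Δv = 4163 + 4546 + 3578 = 12287 m/s.

Δv ≈ 12300 m/s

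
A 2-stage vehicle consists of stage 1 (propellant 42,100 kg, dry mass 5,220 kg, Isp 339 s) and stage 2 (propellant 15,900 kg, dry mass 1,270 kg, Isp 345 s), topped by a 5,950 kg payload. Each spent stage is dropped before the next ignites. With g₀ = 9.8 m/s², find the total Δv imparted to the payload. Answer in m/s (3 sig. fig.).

Δv ≈ 6960 m/s

Ignition mass of stage 1 = 42,100+5,220 + 15,900+1,270 + 5,950 = 70,440 kg.
Stage 1: m₀ = 70,440 kg, m_f = 70,440 − 42,100 = 28,340 kg; Δv = 339×9.8×ln(2.486) = 3322.2×0.9105 ≈ 3025 m/s.
Stage 2: m₀ = 23,120 kg, m_f = 23,120 − 15,900 = 7,220 kg; Δv = 345×9.8×ln(3.202) = 3381.0×1.1638 ≈ 3935 m/s.
Total Δv = 3025 + 3935 = 6960 m/s.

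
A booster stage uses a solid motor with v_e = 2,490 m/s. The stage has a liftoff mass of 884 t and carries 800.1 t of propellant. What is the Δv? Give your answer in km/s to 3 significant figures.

m_f = m₀ − m_prop = 884 − 800.1 = 83.9 t.
Rocket equation: Δv = v_e · ln(m₀/m_f) = 2490.0 × ln(10.54) = 2490.0 × 2.3548 ≈ 5863.5 m/s.

Δv ≈ 5.86 km/s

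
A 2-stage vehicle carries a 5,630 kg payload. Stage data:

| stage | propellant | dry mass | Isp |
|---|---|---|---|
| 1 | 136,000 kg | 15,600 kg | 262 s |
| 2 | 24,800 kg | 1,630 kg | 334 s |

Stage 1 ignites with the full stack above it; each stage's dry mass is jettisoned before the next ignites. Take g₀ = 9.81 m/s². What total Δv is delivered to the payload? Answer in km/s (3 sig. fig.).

Ignition mass of stage 1 = 136,000+15,600 + 24,800+1,630 + 5,630 = 183,660 kg.
Stage 1: m₀ = 183,660 kg, m_f = 183,660 − 136,000 = 47,660 kg; Δv = 262×9.81×ln(3.854) = 2570.2×1.3490 ≈ 3467 m/s.
Stage 2: m₀ = 32,060 kg, m_f = 32,060 − 24,800 = 7,260 kg; Δv = 334×9.81×ln(4.416) = 3276.5×1.4852 ≈ 4866 m/s.
Total Δv = 3467 + 4866 = 8333 m/s.

Δv ≈ 8.33 km/s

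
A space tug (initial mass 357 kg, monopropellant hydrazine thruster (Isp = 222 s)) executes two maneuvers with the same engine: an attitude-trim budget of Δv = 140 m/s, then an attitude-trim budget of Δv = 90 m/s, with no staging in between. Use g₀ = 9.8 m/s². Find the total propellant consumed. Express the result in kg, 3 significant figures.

total propellant consumed ≈ 35.8 kg

v_e = Isp · g₀ = 222 × 9.8 = 2175.6 m/s.
After the first burn: m = 357 × exp(−140/2175.6) = 357 × 0.93768 = 334.752 kg.
After the second burn: m = 334.752 × exp(−90/2175.6) = 334.752 × 0.95948 = 321.188 kg.
Total propellant = m₀ − m_final = 357 − 321.188 = 35.812 kg.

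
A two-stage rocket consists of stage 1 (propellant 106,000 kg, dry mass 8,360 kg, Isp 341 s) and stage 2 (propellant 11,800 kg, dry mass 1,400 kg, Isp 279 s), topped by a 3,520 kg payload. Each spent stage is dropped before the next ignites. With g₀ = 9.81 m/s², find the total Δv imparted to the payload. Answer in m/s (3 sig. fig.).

Δv ≈ 8880 m/s

Ignition mass of stage 1 = 106,000+8,360 + 11,800+1,400 + 3,520 = 131,080 kg.
Stage 1: m₀ = 131,080 kg, m_f = 131,080 − 106,000 = 25,080 kg; Δv = 341×9.81×ln(5.226) = 3345.2×1.6537 ≈ 5532 m/s.
Stage 2: m₀ = 16,720 kg, m_f = 16,720 − 11,800 = 4,920 kg; Δv = 279×9.81×ln(3.398) = 2737.0×1.2233 ≈ 3348 m/s.
Total Δv = 5532 + 3348 = 8880 m/s.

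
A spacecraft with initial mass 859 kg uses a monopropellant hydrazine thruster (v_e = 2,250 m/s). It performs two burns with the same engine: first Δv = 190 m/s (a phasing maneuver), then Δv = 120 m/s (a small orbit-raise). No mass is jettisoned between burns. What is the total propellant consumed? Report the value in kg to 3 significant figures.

total propellant consumed ≈ 111 kg

After the first burn: m = 859 × exp(−190/2250.0) = 859 × 0.91902 = 789.438 kg.
After the second burn: m = 789.438 × exp(−120/2250.0) = 789.438 × 0.94806 = 748.435 kg.
Total propellant = m₀ − m_final = 859 − 748.435 = 110.565 kg.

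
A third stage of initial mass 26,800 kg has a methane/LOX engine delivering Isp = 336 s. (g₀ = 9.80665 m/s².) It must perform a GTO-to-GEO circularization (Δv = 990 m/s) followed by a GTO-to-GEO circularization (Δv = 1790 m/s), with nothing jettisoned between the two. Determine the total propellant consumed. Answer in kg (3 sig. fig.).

v_e = Isp · g₀ = 336 × 9.80665 = 3295.0 m/s.
After the first burn: m = 26800 × exp(−990/3295.0) = 26800 × 0.74048 = 19,844.9 kg.
After the second burn: m = 19,844.9 × exp(−1790/3295.0) = 19,844.9 × 0.58086 = 11,527.1 kg.
Total propellant = m₀ − m_final = 26800 − 11,527.1 = 15,272.9 kg.

total propellant consumed ≈ 15300 kg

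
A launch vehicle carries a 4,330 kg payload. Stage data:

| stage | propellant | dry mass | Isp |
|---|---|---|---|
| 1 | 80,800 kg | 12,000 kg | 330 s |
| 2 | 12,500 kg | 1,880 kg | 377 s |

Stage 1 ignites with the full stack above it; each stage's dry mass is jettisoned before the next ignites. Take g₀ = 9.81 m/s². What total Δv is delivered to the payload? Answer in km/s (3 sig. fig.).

Δv ≈ 8.25 km/s

Ignition mass of stage 1 = 80,800+12,000 + 12,500+1,880 + 4,330 = 111,510 kg.
Stage 1: m₀ = 111,510 kg, m_f = 111,510 − 80,800 = 30,710 kg; Δv = 330×9.81×ln(3.631) = 3237.3×1.2895 ≈ 4175 m/s.
Stage 2: m₀ = 18,710 kg, m_f = 18,710 − 12,500 = 6,210 kg; Δv = 377×9.81×ln(3.013) = 3698.4×1.1029 ≈ 4079 m/s.
Total Δv = 4175 + 4079 = 8254 m/s.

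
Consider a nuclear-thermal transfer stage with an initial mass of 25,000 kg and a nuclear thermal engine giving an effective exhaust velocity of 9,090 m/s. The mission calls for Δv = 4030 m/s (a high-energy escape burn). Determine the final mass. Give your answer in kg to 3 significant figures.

final mass ≈ 16000 kg

By the Tsiolkovsky rocket equation, m₀/m_f = exp(Δv / v_e) = exp(4030 / 9090.0) = exp(0.4433) = 1.5579.
m_f = m₀ / 1.5579 = 25,000 / 1.5579 = 16,047.2 kg.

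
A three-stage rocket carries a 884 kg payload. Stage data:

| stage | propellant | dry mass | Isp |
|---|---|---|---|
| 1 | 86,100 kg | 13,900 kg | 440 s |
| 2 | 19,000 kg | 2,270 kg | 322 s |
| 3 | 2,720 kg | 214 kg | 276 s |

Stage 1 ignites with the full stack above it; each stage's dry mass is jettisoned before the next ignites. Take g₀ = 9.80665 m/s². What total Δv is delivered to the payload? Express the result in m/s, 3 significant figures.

Ignition mass of stage 1 = 86,100+13,900 + 19,000+2,270 + 2,720+214 + 884 = 125,088 kg.
Stage 1: m₀ = 125,088 kg, m_f = 125,088 − 86,100 = 38,988 kg; Δv = 440×9.80665×ln(3.208) = 4314.9×1.1658 ≈ 5030 m/s.
Stage 2: m₀ = 25,088 kg, m_f = 25,088 − 19,000 = 6,088 kg; Δv = 322×9.80665×ln(4.121) = 3157.7×1.4161 ≈ 4472 m/s.
Stage 3: m₀ = 3,818 kg, m_f = 3,818 − 2,720 = 1,098 kg; Δv = 276×9.80665×ln(3.477) = 2706.6×1.2462 ≈ 3373 m/s.
Total Δv = 5030 + 4472 + 3373 = 12875 m/s.

Δv ≈ 12900 m/s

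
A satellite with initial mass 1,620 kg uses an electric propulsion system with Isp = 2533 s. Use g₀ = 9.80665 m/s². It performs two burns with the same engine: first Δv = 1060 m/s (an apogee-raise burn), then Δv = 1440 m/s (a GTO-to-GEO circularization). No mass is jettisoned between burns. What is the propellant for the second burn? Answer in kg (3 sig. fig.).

propellant for the second burn ≈ 87.4 kg

v_e = Isp · g₀ = 2533 × 9.80665 = 24840.2 m/s.
After the first burn: m = 1620 × exp(−1060/24840.2) = 1620 × 0.95822 = 1,552.32 kg.
After the second burn: m = 1,552.32 × exp(−1440/24840.2) = 1,552.32 × 0.94368 = 1,464.89 kg.
Second-burn propellant = 1,552.32 − 1,464.89 = 87.43 kg.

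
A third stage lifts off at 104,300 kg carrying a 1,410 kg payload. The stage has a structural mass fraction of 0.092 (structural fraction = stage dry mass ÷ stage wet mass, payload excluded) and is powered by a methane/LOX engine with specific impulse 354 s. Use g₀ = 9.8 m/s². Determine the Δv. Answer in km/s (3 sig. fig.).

Stage wet mass = m₀ − payload = 104,300 − 1,410 = 102,890 kg.
Stage dry mass = ε × stage wet mass = 0.092 × 102,890 = 9,465.88 kg.
Burnout mass m_f = stage dry + payload = 9,465.88 + 1,410 = 10,875.88 kg.
v_e = Isp · g₀ = 354 × 9.8 = 3469.2 m/s.
From the ideal rocket equation, Δv = v_e · ln(104,300/10,875.88) = 3469.2 × ln(9.59) = 3469.2 × 2.2607 ≈ 7843 m/s.

Δv ≈ 7.84 km/s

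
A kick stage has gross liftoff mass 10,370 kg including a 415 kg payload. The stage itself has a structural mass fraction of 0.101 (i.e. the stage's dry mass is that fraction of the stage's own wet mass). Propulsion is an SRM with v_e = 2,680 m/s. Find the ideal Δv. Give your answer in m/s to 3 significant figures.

Stage wet mass = m₀ − payload = 10,370 − 415 = 9,955 kg.
Stage dry mass = ε × stage wet mass = 0.101 × 9,955 = 1,005.46 kg.
Burnout mass m_f = stage dry + payload = 1,005.46 + 415 = 1,420.46 kg.
By the Tsiolkovsky rocket equation, Δv = v_e · ln(10,370/1,420.46) = 2680.0 × ln(7.3) = 2680.0 × 1.9879 ≈ 5328 m/s.

Δv ≈ 5330 m/s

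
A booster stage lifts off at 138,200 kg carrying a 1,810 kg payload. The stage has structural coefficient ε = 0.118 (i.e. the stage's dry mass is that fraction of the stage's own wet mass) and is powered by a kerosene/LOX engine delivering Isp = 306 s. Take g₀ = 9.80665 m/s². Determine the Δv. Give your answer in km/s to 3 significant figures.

Δv ≈ 6.13 km/s

Stage wet mass = m₀ − payload = 138,200 − 1,810 = 136,390 kg.
Stage dry mass = ε × stage wet mass = 0.118 × 136,390 = 16,094 kg.
Burnout mass m_f = stage dry + payload = 16,094 + 1,810 = 17,904 kg.
v_e = Isp · g₀ = 306 × 9.80665 = 3000.8 m/s.
By the Tsiolkovsky rocket equation, Δv = v_e · ln(138,200/17,904) = 3000.8 × ln(7.719) = 3000.8 × 2.0437 ≈ 6133 m/s.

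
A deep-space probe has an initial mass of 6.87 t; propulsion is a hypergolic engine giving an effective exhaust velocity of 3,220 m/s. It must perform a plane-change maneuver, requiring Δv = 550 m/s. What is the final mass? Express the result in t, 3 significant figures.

From the ideal rocket equation, m₀/m_f = exp(Δv / v_e) = exp(550 / 3220.0) = exp(0.1708) = 1.1863.
m_f = m₀ / 1.1863 = 6.87 / 1.1863 = 5.79112 t.

final mass ≈ 5.79 t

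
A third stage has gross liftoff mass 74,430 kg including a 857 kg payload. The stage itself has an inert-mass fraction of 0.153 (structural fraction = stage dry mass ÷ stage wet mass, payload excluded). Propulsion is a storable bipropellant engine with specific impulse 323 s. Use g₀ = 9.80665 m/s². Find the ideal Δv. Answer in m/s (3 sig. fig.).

Stage wet mass = m₀ − payload = 74,430 − 857 = 73,573 kg.
Stage dry mass = ε × stage wet mass = 0.153 × 73,573 = 11,256.7 kg.
Burnout mass m_f = stage dry + payload = 11,256.7 + 857 = 12,113.7 kg.
v_e = Isp · g₀ = 323 × 9.80665 = 3167.5 m/s.
By the Tsiolkovsky rocket equation, Δv = v_e · ln(74,430/12,113.7) = 3167.5 × ln(6.144) = 3167.5 × 1.8155 ≈ 5751 m/s.

Δv ≈ 5750 m/s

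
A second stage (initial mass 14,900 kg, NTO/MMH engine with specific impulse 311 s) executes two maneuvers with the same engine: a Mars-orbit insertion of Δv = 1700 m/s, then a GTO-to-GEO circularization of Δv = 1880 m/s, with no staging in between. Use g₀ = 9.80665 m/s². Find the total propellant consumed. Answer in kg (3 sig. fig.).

v_e = Isp · g₀ = 311 × 9.80665 = 3049.9 m/s.
After the first burn: m = 14900 × exp(−1700/3049.9) = 14900 × 0.57270 = 8,533.23 kg.
After the second burn: m = 8,533.23 × exp(−1880/3049.9) = 8,533.23 × 0.53987 = 4,606.83 kg.
Total propellant = m₀ − m_final = 14900 − 4,606.83 = 10,293.17 kg.

total propellant consumed ≈ 10300 kg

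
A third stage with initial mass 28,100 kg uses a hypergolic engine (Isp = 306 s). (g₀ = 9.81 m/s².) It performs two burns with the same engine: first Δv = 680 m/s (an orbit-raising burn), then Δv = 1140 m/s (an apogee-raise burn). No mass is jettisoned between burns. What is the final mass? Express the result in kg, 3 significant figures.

v_e = Isp · g₀ = 306 × 9.81 = 3001.9 m/s.
After the first burn: m = 28100 × exp(−680/3001.9) = 28100 × 0.79730 = 22,404.1 kg.
After the second burn: m = 22,404.1 × exp(−1140/3001.9) = 22,404.1 × 0.68402 = 15,324.9 kg.

final mass ≈ 15300 kg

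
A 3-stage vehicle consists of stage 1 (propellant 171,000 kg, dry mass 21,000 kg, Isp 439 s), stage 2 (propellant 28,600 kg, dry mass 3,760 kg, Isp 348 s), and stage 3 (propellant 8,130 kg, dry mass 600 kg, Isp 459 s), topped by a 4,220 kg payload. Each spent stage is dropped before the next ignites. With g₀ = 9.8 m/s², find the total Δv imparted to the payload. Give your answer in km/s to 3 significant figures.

Δv ≈ 13.3 km/s

Ignition mass of stage 1 = 171,000+21,000 + 28,600+3,760 + 8,130+600 + 4,220 = 237,310 kg.
Stage 1: m₀ = 237,310 kg, m_f = 237,310 − 171,000 = 66,310 kg; Δv = 439×9.8×ln(3.579) = 4302.2×1.2750 ≈ 5485 m/s.
Stage 2: m₀ = 45,310 kg, m_f = 45,310 − 28,600 = 16,710 kg; Δv = 348×9.8×ln(2.712) = 3410.4×0.9975 ≈ 3402 m/s.
Stage 3: m₀ = 12,950 kg, m_f = 12,950 − 8,130 = 4,820 kg; Δv = 459×9.8×ln(2.687) = 4498.2×0.9883 ≈ 4446 m/s.
Total Δv = 5485 + 3402 + 4446 = 13333 m/s.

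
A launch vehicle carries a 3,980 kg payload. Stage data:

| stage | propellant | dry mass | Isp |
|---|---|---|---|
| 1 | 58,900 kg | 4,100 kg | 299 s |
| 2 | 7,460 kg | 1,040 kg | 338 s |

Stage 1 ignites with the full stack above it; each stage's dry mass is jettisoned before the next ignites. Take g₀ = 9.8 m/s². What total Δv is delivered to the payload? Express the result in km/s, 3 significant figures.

Ignition mass of stage 1 = 58,900+4,100 + 7,460+1,040 + 3,980 = 75,480 kg.
Stage 1: m₀ = 75,480 kg, m_f = 75,480 − 58,900 = 16,580 kg; Δv = 299×9.8×ln(4.552) = 2930.2×1.5157 ≈ 4441 m/s.
Stage 2: m₀ = 12,480 kg, m_f = 12,480 − 7,460 = 5,020 kg; Δv = 338×9.8×ln(2.486) = 3312.4×0.9107 ≈ 3017 m/s.
Total Δv = 4441 + 3017 = 7458 m/s.

Δv ≈ 7.46 km/s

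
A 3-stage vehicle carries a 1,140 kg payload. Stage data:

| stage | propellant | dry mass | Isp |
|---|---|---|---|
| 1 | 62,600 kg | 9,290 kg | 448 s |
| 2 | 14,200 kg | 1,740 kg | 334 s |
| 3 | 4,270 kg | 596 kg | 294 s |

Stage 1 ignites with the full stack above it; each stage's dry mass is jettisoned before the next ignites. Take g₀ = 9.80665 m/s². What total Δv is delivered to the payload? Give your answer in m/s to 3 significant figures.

Ignition mass of stage 1 = 62,600+9,290 + 14,200+1,740 + 4,270+596 + 1,140 = 93,836 kg.
Stage 1: m₀ = 93,836 kg, m_f = 93,836 − 62,600 = 31,236 kg; Δv = 448×9.80665×ln(3.004) = 4393.4×1.1000 ≈ 4833 m/s.
Stage 2: m₀ = 21,946 kg, m_f = 21,946 − 14,200 = 7,746 kg; Δv = 334×9.80665×ln(2.833) = 3275.4×1.0414 ≈ 3411 m/s.
Stage 3: m₀ = 6,006 kg, m_f = 6,006 − 4,270 = 1,736 kg; Δv = 294×9.80665×ln(3.46) = 2883.2×1.2412 ≈ 3579 m/s.
Total Δv = 4833 + 3411 + 3579 = 11823 m/s.

Δv ≈ 11800 m/s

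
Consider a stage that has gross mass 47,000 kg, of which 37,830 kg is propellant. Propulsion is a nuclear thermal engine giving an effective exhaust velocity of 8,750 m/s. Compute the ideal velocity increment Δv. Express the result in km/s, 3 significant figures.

Δv ≈ 14.3 km/s

m_f = m₀ − m_prop = 47,000 − 37,830 = 9,170 kg.
Δv = v_e · ln(m₀/m_f) = 8750.0 × ln(5.125) = 8750.0 × 1.6342 ≈ 14299.3 m/s.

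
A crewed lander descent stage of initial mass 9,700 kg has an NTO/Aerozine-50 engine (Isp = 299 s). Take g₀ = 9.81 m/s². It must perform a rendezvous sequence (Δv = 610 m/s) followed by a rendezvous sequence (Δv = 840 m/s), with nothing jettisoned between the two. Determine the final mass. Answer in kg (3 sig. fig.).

final mass ≈ 5920 kg

v_e = Isp · g₀ = 299 × 9.81 = 2933.2 m/s.
After the first burn: m = 9700 × exp(−610/2933.2) = 9700 × 0.81224 = 7,878.73 kg.
After the second burn: m = 7,878.73 × exp(−840/2933.2) = 7,878.73 × 0.75098 = 5,916.77 kg.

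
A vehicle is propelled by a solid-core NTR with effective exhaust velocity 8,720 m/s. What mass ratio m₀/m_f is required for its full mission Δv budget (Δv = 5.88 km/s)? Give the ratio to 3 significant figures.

mass ratio ≈ 1.96

Rocket equation: m₀/m_f = exp(Δv / v_e) = exp(5880 / 8720.0) = exp(0.6743) = 1.9627.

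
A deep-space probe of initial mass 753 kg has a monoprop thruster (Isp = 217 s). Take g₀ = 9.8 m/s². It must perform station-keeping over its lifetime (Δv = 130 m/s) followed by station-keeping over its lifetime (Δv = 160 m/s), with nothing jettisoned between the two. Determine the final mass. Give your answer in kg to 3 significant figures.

v_e = Isp · g₀ = 217 × 9.8 = 2126.6 m/s.
After the first burn: m = 753 × exp(−130/2126.6) = 753 × 0.94070 = 708.347 kg.
After the second burn: m = 708.347 × exp(−160/2126.6) = 708.347 × 0.92752 = 657.006 kg.

final mass ≈ 657 kg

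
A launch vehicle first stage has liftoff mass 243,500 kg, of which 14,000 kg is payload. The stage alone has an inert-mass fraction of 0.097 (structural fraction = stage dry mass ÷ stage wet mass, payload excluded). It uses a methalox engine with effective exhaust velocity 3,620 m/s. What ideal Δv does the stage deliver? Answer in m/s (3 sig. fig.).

Δv ≈ 6890 m/s

Stage wet mass = m₀ − payload = 243,500 − 14,000 = 229,500 kg.
Stage dry mass = ε × stage wet mass = 0.097 × 229,500 = 22,261.5 kg.
Burnout mass m_f = stage dry + payload = 22,261.5 + 14,000 = 36,261.5 kg.
By the Tsiolkovsky rocket equation, Δv = v_e · ln(243,500/36,261.5) = 3620.0 × ln(6.715) = 3620.0 × 1.9044 ≈ 6894 m/s.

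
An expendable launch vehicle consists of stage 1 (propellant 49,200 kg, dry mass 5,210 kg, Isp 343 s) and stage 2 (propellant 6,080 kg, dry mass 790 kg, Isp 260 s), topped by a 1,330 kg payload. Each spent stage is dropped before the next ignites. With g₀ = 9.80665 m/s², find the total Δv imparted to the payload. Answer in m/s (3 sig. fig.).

Δv ≈ 8630 m/s

Ignition mass of stage 1 = 49,200+5,210 + 6,080+790 + 1,330 = 62,610 kg.
Stage 1: m₀ = 62,610 kg, m_f = 62,610 − 49,200 = 13,410 kg; Δv = 343×9.80665×ln(4.669) = 3363.7×1.5409 ≈ 5183 m/s.
Stage 2: m₀ = 8,200 kg, m_f = 8,200 − 6,080 = 2,120 kg; Δv = 260×9.80665×ln(3.868) = 2549.7×1.3527 ≈ 3449 m/s.
Total Δv = 5183 + 3449 = 8632 m/s.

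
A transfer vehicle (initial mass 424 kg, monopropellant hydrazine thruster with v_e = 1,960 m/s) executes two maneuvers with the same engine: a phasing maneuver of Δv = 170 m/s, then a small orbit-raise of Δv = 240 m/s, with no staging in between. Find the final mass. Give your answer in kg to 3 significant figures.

final mass ≈ 344 kg

After the first burn: m = 424 × exp(−170/1960.0) = 424 × 0.91692 = 388.774 kg.
After the second burn: m = 388.774 × exp(−240/1960.0) = 388.774 × 0.88475 = 343.968 kg.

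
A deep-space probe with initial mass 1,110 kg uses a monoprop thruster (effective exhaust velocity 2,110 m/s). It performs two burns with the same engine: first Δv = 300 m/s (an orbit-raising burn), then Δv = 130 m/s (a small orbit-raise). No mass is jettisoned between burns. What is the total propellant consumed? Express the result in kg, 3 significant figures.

After the first burn: m = 1110 × exp(−300/2110.0) = 1110 × 0.86747 = 962.892 kg.
After the second burn: m = 962.892 × exp(−130/2110.0) = 962.892 × 0.94025 = 905.359 kg.
Total propellant = m₀ − m_final = 1110 − 905.359 = 204.641 kg.

total propellant consumed ≈ 205 kg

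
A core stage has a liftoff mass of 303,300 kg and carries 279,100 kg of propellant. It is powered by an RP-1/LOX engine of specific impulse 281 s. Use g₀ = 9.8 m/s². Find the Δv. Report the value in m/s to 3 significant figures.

v_e = Isp · g₀ = 281 × 9.8 = 2753.8 m/s.
m_f = m₀ − m_prop = 303,300 − 279,100 = 24,200 kg.
Rocket equation: Δv = v_e · ln(m₀/m_f) = 2753.8 × ln(12.53) = 2753.8 × 2.5284 ≈ 6962.6 m/s.

Δv ≈ 6960 m/s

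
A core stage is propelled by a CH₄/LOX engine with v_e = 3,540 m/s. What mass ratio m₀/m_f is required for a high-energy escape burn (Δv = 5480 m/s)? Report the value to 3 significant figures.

Rocket equation: m₀/m_f = exp(Δv / v_e) = exp(5480 / 3540.0) = exp(1.5480) = 4.7022.

mass ratio ≈ 4.70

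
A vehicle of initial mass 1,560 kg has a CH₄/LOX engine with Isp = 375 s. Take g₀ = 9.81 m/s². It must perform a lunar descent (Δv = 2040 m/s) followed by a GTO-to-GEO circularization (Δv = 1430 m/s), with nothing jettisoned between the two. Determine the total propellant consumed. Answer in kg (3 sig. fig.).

total propellant consumed ≈ 953 kg

v_e = Isp · g₀ = 375 × 9.81 = 3678.8 m/s.
After the first burn: m = 1560 × exp(−2040/3678.8) = 1560 × 0.57434 = 895.97 kg.
After the second burn: m = 895.97 × exp(−1430/3678.8) = 895.97 × 0.67792 = 607.396 kg.
Total propellant = m₀ − m_final = 1560 − 607.396 = 952.604 kg.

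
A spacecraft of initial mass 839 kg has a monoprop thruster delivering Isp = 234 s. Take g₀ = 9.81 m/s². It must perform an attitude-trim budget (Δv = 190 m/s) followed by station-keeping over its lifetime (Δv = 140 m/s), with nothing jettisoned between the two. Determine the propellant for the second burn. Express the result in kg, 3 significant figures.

v_e = Isp · g₀ = 234 × 9.81 = 2295.5 m/s.
After the first burn: m = 839 × exp(−190/2295.5) = 839 × 0.92056 = 772.35 kg.
After the second burn: m = 772.35 × exp(−140/2295.5) = 772.35 × 0.94083 = 726.65 kg.
Second-burn propellant = 772.35 − 726.65 = 45.7 kg.

propellant for the second burn ≈ 45.7 kg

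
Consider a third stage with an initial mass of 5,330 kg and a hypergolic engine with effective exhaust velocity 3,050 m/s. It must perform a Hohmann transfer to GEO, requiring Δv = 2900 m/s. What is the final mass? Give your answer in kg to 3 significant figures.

final mass ≈ 2060 kg

Using Δv = v_e ln(m₀/m_f): m₀/m_f = exp(Δv / v_e) = exp(2900 / 3050.0) = exp(0.9508) = 2.5878.
m_f = m₀ / 2.5878 = 5,330 / 2.5878 = 2,059.66 kg.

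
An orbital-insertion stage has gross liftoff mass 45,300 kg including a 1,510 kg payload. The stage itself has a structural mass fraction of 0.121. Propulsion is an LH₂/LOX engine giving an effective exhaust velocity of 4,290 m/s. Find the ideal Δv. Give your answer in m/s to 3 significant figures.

Stage wet mass = m₀ − payload = 45,300 − 1,510 = 43,790 kg.
Stage dry mass = ε × stage wet mass = 0.121 × 43,790 = 5,298.59 kg.
Burnout mass m_f = stage dry + payload = 5,298.59 + 1,510 = 6,808.59 kg.
Using Δv = v_e ln(m₀/m_f): Δv = v_e · ln(45,300/6,808.59) = 4290.0 × ln(6.653) = 4290.0 × 1.8951 ≈ 8130 m/s.

Δv ≈ 8130 m/s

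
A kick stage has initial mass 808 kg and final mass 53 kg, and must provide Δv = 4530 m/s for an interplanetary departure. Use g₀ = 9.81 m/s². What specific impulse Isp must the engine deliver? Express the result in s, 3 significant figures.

ln(m₀/m_f) = ln(808/53) = ln(15.25) = 2.7243.
Using Δv = v_e ln(m₀/m_f): v_e = Δv / ln(m₀/m_f) = 4530 / 2.7243 = 1662.8 m/s.
Isp = v_e / g₀ = 1662.8 / 9.81 = 169.5 s.

Isp ≈ 170 s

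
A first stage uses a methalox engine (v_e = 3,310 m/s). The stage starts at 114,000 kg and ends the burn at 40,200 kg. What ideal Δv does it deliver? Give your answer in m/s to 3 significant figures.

Δv ≈ 3450 m/s

Δv = v_e · ln(m₀/m_f) = 3310.0 × ln(2.836) = 3310.0 × 1.0423 ≈ 3450.1 m/s.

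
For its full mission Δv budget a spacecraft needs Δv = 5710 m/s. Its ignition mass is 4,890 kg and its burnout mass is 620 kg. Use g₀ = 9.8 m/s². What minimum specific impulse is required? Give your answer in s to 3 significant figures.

Isp ≈ 282 s

ln(m₀/m_f) = ln(4890/620) = ln(7.887) = 2.0652.
v_e = Δv / ln(m₀/m_f) = 5710 / 2.0652 = 2764.8 m/s.
Isp = v_e / g₀ = 2764.8 / 9.8 = 282.1 s.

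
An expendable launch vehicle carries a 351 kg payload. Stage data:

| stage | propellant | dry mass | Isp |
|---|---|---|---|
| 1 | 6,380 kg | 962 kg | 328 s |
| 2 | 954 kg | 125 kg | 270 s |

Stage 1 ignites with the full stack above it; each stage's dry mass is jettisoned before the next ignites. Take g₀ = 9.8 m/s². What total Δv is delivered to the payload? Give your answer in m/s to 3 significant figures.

Ignition mass of stage 1 = 6,380+962 + 954+125 + 351 = 8,772 kg.
Stage 1: m₀ = 8,772 kg, m_f = 8,772 − 6,380 = 2,392 kg; Δv = 328×9.8×ln(3.667) = 3214.4×1.2994 ≈ 4177 m/s.
Stage 2: m₀ = 1,430 kg, m_f = 1,430 − 954 = 476 kg; Δv = 270×9.8×ln(3.004) = 2646.0×1.1000 ≈ 2911 m/s.
Total Δv = 4177 + 2911 = 7088 m/s.

Δv ≈ 7090 m/s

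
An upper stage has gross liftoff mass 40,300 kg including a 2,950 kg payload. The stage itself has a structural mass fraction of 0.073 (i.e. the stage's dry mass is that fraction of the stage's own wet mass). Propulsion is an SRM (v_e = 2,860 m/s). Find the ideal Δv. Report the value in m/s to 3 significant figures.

Stage wet mass = m₀ − payload = 40,300 − 2,950 = 37,350 kg.
Stage dry mass = ε × stage wet mass = 0.073 × 37,350 = 2,726.55 kg.
Burnout mass m_f = stage dry + payload = 2,726.55 + 2,950 = 5,676.55 kg.
Using Δv = v_e ln(m₀/m_f): Δv = v_e · ln(40,300/5,676.55) = 2860.0 × ln(7.099) = 2860.0 × 1.9600 ≈ 5606 m/s.

Δv ≈ 5610 m/s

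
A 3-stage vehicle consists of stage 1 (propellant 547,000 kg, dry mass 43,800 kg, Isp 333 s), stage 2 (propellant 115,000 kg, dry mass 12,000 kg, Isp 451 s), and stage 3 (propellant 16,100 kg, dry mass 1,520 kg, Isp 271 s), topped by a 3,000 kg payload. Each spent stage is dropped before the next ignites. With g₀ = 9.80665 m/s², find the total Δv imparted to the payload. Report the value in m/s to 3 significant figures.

Δv ≈ 15100 m/s

Ignition mass of stage 1 = 547,000+43,800 + 115,000+12,000 + 16,100+1,520 + 3,000 = 738,420 kg.
Stage 1: m₀ = 738,420 kg, m_f = 738,420 − 547,000 = 191,420 kg; Δv = 333×9.80665×ln(3.858) = 3265.6×1.3500 ≈ 4409 m/s.
Stage 2: m₀ = 147,620 kg, m_f = 147,620 − 115,000 = 32,620 kg; Δv = 451×9.80665×ln(4.525) = 4422.8×1.5097 ≈ 6677 m/s.
Stage 3: m₀ = 20,620 kg, m_f = 20,620 − 16,100 = 4,520 kg; Δv = 271×9.80665×ln(4.562) = 2657.6×1.5177 ≈ 4034 m/s.
Total Δv = 4409 + 6677 + 4034 = 15120 m/s.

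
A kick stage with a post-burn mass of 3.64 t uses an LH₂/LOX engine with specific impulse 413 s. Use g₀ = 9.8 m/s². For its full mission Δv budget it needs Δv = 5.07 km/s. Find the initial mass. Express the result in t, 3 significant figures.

v_e = Isp · g₀ = 413 × 9.8 = 4047.4 m/s.
m₀/m_f = exp(Δv / v_e) = exp(5070 / 4047.4) = exp(1.2527) = 3.4996.
m₀ = m_f × 3.4996 = 3.64 × 3.4996 = 12.7385 t.

initial mass ≈ 12.7 t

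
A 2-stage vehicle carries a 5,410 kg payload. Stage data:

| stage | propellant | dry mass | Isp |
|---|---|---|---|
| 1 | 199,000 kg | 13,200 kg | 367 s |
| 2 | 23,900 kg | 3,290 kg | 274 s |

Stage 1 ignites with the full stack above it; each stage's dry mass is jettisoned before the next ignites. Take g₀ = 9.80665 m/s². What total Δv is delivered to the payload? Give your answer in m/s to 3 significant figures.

Δv ≈ 9580 m/s

Ignition mass of stage 1 = 199,000+13,200 + 23,900+3,290 + 5,410 = 244,800 kg.
Stage 1: m₀ = 244,800 kg, m_f = 244,800 − 199,000 = 45,800 kg; Δv = 367×9.80665×ln(5.345) = 3599.0×1.6762 ≈ 6033 m/s.
Stage 2: m₀ = 32,600 kg, m_f = 32,600 − 23,900 = 8,700 kg; Δv = 274×9.80665×ln(3.747) = 2687.0×1.3210 ≈ 3550 m/s.
Total Δv = 6033 + 3550 = 9583 m/s.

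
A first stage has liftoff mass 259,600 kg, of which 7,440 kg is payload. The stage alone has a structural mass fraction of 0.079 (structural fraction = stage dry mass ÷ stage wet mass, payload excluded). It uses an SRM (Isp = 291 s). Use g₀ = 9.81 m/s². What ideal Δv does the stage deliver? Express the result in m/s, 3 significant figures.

Stage wet mass = m₀ − payload = 259,600 − 7,440 = 252,160 kg.
Stage dry mass = ε × stage wet mass = 0.079 × 252,160 = 19,920.6 kg.
Burnout mass m_f = stage dry + payload = 19,920.6 + 7,440 = 27,360.6 kg.
v_e = Isp · g₀ = 291 × 9.81 = 2854.7 m/s.
By the Tsiolkovsky rocket equation, Δv = v_e · ln(259,600/27,360.6) = 2854.7 × ln(9.488) = 2854.7 × 2.2500 ≈ 6423 m/s.

Δv ≈ 6420 m/s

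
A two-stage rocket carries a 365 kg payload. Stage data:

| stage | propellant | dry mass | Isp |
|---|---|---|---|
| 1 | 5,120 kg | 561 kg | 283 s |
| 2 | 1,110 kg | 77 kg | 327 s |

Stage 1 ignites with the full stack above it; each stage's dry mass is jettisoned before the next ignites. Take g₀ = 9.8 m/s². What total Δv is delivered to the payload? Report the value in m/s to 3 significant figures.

Ignition mass of stage 1 = 5,120+561 + 1,110+77 + 365 = 7,233 kg.
Stage 1: m₀ = 7,233 kg, m_f = 7,233 − 5,120 = 2,113 kg; Δv = 283×9.8×ln(3.423) = 2773.4×1.2305 ≈ 3413 m/s.
Stage 2: m₀ = 1,552 kg, m_f = 1,552 − 1,110 = 442 kg; Δv = 327×9.8×ln(3.511) = 3204.6×1.2560 ≈ 4025 m/s.
Total Δv = 3413 + 4025 = 7438 m/s.

Δv ≈ 7440 m/s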